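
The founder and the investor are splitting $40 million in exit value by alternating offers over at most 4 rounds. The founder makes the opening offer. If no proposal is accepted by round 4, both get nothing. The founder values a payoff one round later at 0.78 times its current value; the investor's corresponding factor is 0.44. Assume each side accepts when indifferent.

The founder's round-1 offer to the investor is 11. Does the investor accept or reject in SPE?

Accept

Work out the investor's continuation value if the offer is rejected.
Round 4 (the investor proposes): the founder will accept anything ≥ 0, so the investor offers 0 and keeps 40.
Round 3 (the founder proposes): the investor can get 40 next round, worth 0.44 × 40 = 17.6 now, so the founder offers 17.6, keeping 22.4.
Round 2 (the investor proposes): the founder can get 22.4 next round, worth 0.78 × 22.4 = 17.472 now; the investor offers that and keeps 22.528.
So by rejecting in round 1, the investor gets 22.528 next round, worth 0.44 × 22.528 = 9.91232 now.
Offer 11 ≥ 9.91232, so the investor accepts.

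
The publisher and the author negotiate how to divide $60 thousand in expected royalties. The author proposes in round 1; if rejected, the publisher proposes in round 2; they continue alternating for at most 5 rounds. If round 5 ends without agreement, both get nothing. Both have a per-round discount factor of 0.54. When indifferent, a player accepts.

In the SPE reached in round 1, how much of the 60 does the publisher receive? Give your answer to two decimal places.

Round 5 (the author proposes): rejection yields 0 for the publisher; the author offers 0 and keeps 60.
Round 4 (the publisher proposes): the author can get 60 next round, worth 0.54 × 60 = 32.4 now. The publisher offers 32.4 and keeps 60 − 32.4 = 27.6.
Round 3 (the author proposes): the publisher can get 27.6 next round, worth 0.54 × 27.6 = 14.904 now, so the author offers 14.904, keeping 45.096.
Round 2 (the publisher proposes): the author can get 45.096 next round, worth 0.54 × 45.096 = 24.35184 now, so the publisher offers 24.35184, keeping 35.64816.
Round 1 (the author proposes): the publisher can get 35.64816 next round, worth 0.54 × 35.64816 = 19.2500064 now. The author offers 19.2500064 and keeps 60 − 19.2500064 = 40.7499936.

19.25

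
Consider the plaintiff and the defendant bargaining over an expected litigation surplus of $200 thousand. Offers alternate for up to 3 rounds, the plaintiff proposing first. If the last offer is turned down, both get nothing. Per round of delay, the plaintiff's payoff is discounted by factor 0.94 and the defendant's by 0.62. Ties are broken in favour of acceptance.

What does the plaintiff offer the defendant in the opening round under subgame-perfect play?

7.44

Round 3 (the plaintiff proposes): the defendant will accept anything ≥ 0, so the plaintiff offers 0 and keeps 200.
Round 2 (the defendant proposes): the plaintiff can get 200 next round, worth 0.94 × 200 = 188 now. The defendant offers 188 and keeps 200 − 188 = 12.
Round 1 (the plaintiff proposes): the defendant can get 12 next round, worth 0.62 × 12 = 7.44 now, so the plaintiff offers 7.44, keeping 192.56.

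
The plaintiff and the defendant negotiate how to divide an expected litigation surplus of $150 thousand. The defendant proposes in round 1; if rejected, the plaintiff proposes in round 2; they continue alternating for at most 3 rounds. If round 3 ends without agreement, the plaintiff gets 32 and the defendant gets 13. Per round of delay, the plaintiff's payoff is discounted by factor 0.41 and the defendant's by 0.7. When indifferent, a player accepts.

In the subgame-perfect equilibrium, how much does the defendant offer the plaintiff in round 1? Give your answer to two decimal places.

Round 3 (the defendant proposes): the plaintiff gets 32 if talks fail, so the defendant offers 32 and keeps 118.
Round 2 (the plaintiff proposes): the defendant can get 118 next round, worth 0.7 × 118 = 82.6 now; the plaintiff offers that and keeps 67.4.
Round 1 (the defendant proposes): the plaintiff can get 67.4 next round, worth 0.41 × 67.4 = 27.634 now, so the defendant offers 27.634, keeping 122.366.

27.63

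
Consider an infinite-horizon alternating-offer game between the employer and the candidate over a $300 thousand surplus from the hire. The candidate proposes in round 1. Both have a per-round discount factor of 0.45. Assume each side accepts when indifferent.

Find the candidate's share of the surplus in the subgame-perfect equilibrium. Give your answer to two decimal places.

Let x be the candidate's share when the candidate proposes and y be the employer's share when the employer proposes.
The employer accepts iff offered ≥ 0.45·y, so x = 300 − 0.45y. Symmetrically y = 300 − 0.45x.
Substituting: x = 300 − 0.45(300 − 0.45x), giving x(1 − 0.45·0.45) = 300(1 − 0.45).
So x = 300 × 0.55 / 0.7975 ≈ 206.8966, and the employer receives 300 − x ≈ 93.1034.

206.90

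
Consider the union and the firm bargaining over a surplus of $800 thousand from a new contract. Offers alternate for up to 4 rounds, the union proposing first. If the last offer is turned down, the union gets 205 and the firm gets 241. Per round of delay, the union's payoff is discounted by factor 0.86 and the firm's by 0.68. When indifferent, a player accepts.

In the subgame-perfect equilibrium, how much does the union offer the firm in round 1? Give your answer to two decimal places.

312.77

By backward induction:
Round 4 (the firm proposes): the union gets 205 if talks fail, so the firm offers 205 and keeps 595.
Round 3 (the union proposes): the firm can get 595 next round, worth 0.68 × 595 = 404.6 now; the union offers that and keeps 395.4.
Round 2 (the firm proposes): the union can get 395.4 next round, worth 0.86 × 395.4 = 340.044 now. The firm offers 340.044 and keeps 800 − 340.044 = 459.956.
Round 1 (the union proposes): the firm can get 459.956 next round, worth 0.68 × 459.956 = 312.77008 now; the union offers that and keeps 487.22992.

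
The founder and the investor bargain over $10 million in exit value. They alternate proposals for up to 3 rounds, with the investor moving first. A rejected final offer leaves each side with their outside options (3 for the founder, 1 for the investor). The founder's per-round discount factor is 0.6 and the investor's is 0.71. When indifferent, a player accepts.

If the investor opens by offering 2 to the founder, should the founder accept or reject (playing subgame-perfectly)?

Round 3 (the investor proposes): the founder gets 3 if talks fail, so the investor offers 3 and keeps 7.
Round 2 (the founder proposes): the investor can get 7 next round, worth 0.71 × 7 = 4.97 now; the founder offers that and keeps 5.03.
So by rejecting in round 1, the founder gets 5.03 next round, worth 0.6 × 5.03 = 3.018 now.
Offer 2 < 3.018, so the founder rejects.

Reject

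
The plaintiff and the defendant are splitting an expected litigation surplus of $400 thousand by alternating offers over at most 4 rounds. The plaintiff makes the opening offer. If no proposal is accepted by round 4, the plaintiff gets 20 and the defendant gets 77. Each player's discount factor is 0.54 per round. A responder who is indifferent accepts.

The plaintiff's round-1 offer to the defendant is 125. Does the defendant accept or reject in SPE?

Reject

Round 4 (the defendant proposes): the plaintiff gets 20 if talks fail, so the defendant offers 20 and keeps 380.
Round 3 (the plaintiff proposes): the defendant can get 380 next round, worth 0.54 × 380 = 205.2 now, so the plaintiff offers 205.2, keeping 194.8.
Round 2 (the defendant proposes): the plaintiff can get 194.8 next round, worth 0.54 × 194.8 = 105.192 now, so the defendant offers 105.192, keeping 294.808.
So by rejecting in round 1, the defendant gets 294.808 next round, worth 0.54 × 294.808 = 159.19632 now.
Offer 125 < 159.19632, so the defendant rejects.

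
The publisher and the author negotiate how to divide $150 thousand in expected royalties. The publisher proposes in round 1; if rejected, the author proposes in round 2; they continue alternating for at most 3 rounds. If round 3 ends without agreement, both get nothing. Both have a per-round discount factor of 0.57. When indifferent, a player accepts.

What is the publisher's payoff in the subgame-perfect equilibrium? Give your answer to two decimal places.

Round 3 (the publisher proposes): the author will accept anything ≥ 0, so the publisher offers 0 and keeps 150.
Round 2 (the author proposes): the publisher can get 150 next round, worth 0.57 × 150 = 85.5 now. The author offers 85.5 and keeps 150 − 85.5 = 64.5.
Round 1 (the publisher proposes): the author can get 64.5 next round, worth 0.57 × 64.5 = 36.765 now; the publisher offers that and keeps 113.235.

113.24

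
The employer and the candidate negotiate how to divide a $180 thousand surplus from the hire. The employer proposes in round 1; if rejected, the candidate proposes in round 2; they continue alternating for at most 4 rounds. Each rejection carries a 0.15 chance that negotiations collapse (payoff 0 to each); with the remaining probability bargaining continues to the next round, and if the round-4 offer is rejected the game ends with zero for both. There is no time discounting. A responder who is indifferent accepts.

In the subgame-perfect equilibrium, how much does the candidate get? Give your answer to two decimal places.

133.49

Round 4 (the candidate proposes): the employer will accept anything ≥ 0, so the candidate offers 0 and keeps 180.
Round 3 (the employer proposes): rejecting gives the candidate an expected 0.85 × 180 = 153; the employer offers that and keeps 27.
Round 2 (the candidate proposes): rejecting gives the employer an expected 0.85 × 27 = 22.95. The candidate offers 22.95 and keeps 180 − 22.95 = 157.05.
Round 1 (the employer proposes): rejecting gives the candidate an expected 0.85 × 157.05 = 133.4925; the employer offers that and keeps 46.5075.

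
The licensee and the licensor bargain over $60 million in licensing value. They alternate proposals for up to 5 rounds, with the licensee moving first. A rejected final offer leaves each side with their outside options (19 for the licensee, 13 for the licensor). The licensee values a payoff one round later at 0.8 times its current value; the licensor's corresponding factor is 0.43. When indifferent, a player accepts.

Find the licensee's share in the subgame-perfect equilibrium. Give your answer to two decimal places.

Round 5 (the licensee proposes): the licensor gets 13 if talks fail, so the licensee offers 13 and keeps 47.
Round 4 (the licensor proposes): the licensee can get 47 next round, worth 0.8 × 47 = 37.6 now. The licensor offers 37.6 and keeps 60 − 37.6 = 22.4.
Round 3 (the licensee proposes): the licensor can get 22.4 next round, worth 0.43 × 22.4 = 9.632 now; the licensee offers that and keeps 50.368.
Round 2 (the licensor proposes): the licensee can get 50.368 next round, worth 0.8 × 50.368 = 40.2944 now. The licensor offers 40.2944 and keeps 60 − 40.2944 = 19.7056.
Round 1 (the licensee proposes): the licensor can get 19.7056 next round, worth 0.43 × 19.7056 = 8.473408 now; the licensee offers that and keeps 51.526592.

51.53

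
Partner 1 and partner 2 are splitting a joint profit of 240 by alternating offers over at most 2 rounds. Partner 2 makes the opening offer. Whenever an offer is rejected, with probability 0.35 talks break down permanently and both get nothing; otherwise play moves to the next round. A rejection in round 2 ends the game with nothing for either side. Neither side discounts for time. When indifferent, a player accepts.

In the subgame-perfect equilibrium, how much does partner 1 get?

Round 2 (partner 1 proposes): partner 2 will accept anything ≥ 0, so partner 1 offers 0 and keeps 240.
Round 1 (partner 2 proposes): rejecting gives partner 1 an expected 0.65 × 240 = 156, so partner 2 offers 156, keeping 84.

156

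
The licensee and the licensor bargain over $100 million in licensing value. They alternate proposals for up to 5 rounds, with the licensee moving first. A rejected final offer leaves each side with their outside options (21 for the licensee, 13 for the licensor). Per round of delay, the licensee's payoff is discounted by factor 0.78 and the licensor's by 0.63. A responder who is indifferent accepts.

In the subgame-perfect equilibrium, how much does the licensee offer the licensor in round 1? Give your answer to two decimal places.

23.81

Round 5 (the licensee proposes): the licensor gets 13 if talks fail, so the licensee offers 13 and keeps 87.
Round 4 (the licensor proposes): the licensee can get 87 next round, worth 0.78 × 87 = 67.86 now; the licensor offers that and keeps 32.14.
Round 3 (the licensee proposes): the licensor can get 32.14 next round, worth 0.63 × 32.14 = 20.2482 now, so the licensee offers 20.2482, keeping 79.7518.
Round 2 (the licensor proposes): the licensee can get 79.7518 next round, worth 0.78 × 79.7518 = 62.206404 now. The licensor offers 62.206404 and keeps 100 − 62.206404 = 37.793596.
Round 1 (the licensee proposes): the licensor can get 37.793596 next round, worth 0.63 × 37.793596 = 23.80996548 now, so the licensee offers 23.80996548, keeping 76.19003452.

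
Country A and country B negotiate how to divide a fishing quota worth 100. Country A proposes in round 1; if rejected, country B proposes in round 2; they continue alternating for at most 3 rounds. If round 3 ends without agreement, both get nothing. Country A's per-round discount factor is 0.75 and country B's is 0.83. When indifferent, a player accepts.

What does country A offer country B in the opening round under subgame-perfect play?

20.75

Work backward from the last round.
Round 3 (country A proposes): rejection yields 0 for country B; country A offers 0 and keeps 100.
Round 2 (country B proposes): country A can get 100 next round, worth 0.75 × 100 = 75 now. Country B offers 75 and keeps 100 − 75 = 25.
Round 1 (country A proposes): country B can get 25 next round, worth 0.83 × 25 = 20.75 now, so country A offers 20.75, keeping 79.25.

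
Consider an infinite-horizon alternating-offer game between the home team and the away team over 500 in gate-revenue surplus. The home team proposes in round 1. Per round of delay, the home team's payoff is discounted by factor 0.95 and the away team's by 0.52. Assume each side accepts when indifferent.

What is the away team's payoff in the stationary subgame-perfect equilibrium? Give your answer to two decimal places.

Let x be the home team's share when the home team proposes and y be the away team's share when the away team proposes.
The away team accepts iff offered ≥ 0.52·y, so x = 500 − 0.52y. Symmetrically y = 500 − 0.95x.
Substituting: x = 500 − 0.52(500 − 0.95x), giving x(1 − 0.95·0.52) = 500(1 − 0.52).
So x = 500 × 0.48 / 0.506 ≈ 474.3083, and the away team receives 500 − x ≈ 25.6917.

25.69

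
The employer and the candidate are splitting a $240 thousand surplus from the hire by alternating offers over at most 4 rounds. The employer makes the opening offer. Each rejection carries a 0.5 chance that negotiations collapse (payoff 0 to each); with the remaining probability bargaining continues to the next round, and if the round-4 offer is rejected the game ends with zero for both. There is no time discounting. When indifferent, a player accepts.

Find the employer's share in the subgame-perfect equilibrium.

By backward induction:
Round 4 (the candidate proposes): the employer will accept anything ≥ 0, so the candidate offers 0 and keeps 240.
Round 3 (the employer proposes): rejecting gives the candidate an expected 0.5 × 240 = 120. The employer offers 120 and keeps 240 − 120 = 120.
Round 2 (the candidate proposes): rejecting gives the employer an expected 0.5 × 120 = 60; the candidate offers that and keeps 180.
Round 1 (the employer proposes): rejecting gives the candidate an expected 0.5 × 180 = 90, so the employer offers 90, keeping 150.

150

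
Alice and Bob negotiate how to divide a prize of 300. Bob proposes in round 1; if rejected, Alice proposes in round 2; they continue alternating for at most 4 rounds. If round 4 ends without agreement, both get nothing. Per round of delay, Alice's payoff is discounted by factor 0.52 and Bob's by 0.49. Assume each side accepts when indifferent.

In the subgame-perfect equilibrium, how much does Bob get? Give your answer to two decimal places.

Round 4 (Alice proposes): Bob will accept anything ≥ 0, so Alice offers 0 and keeps 300.
Round 3 (Bob proposes): Alice can get 300 next round, worth 0.52 × 300 = 156 now. Bob offers 156 and keeps 300 − 156 = 144.
Round 2 (Alice proposes): Bob can get 144 next round, worth 0.49 × 144 = 70.56 now; Alice offers that and keeps 229.44.
Round 1 (Bob proposes): Alice can get 229.44 next round, worth 0.52 × 229.44 = 119.3088 now, so Bob offers 119.3088, keeping 180.6912.

180.69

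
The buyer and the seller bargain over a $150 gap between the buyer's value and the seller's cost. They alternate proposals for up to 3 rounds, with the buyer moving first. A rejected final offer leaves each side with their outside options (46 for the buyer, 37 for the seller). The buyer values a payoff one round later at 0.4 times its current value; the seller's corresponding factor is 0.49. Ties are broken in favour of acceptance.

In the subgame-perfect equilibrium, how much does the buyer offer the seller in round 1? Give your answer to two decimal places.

Round 3 (the buyer proposes): the seller gets 37 if talks fail, so the buyer offers 37 and keeps 113.
Round 2 (the seller proposes): the buyer can get 113 next round, worth 0.4 × 113 = 45.2 now. The seller offers 45.2 and keeps 150 − 45.2 = 104.8.
Round 1 (the buyer proposes): the seller can get 104.8 next round, worth 0.49 × 104.8 = 51.352 now. The buyer offers 51.352 and keeps 150 − 51.352 = 98.648.

51.35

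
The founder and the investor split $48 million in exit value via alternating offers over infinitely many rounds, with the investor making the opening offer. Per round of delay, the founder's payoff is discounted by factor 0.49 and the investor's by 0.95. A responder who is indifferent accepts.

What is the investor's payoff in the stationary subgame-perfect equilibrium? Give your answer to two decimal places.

45.80

In a stationary SPE each proposer offers the other exactly their discounted continuation value.
If the investor keeps x when proposing and the founder keeps y when proposing, then x = 48 − 0.49y and y = 48 − 0.95x.
Solving: x = 48(1 − 0.49) / (1 − 0.95·0.49) = 24.48 / 0.5345 ≈ 45.7998.
The founder gets 48 − 45.7998 ≈ 2.2002.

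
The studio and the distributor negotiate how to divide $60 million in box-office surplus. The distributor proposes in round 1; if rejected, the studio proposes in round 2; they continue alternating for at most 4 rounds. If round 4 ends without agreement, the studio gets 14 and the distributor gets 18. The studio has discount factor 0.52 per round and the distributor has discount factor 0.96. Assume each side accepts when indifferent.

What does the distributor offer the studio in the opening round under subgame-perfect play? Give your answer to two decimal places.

Round 4 (the studio proposes): the distributor gets 18 if talks fail, so the studio offers 18 and keeps 42.
Round 3 (the distributor proposes): the studio can get 42 next round, worth 0.52 × 42 = 21.84 now; the distributor offers that and keeps 38.16.
Round 2 (the studio proposes): the distributor can get 38.16 next round, worth 0.96 × 38.16 = 36.6336 now, so the studio offers 36.6336, keeping 23.3664.
Round 1 (the distributor proposes): the studio can get 23.3664 next round, worth 0.52 × 23.3664 = 12.150528 now. The distributor offers 12.150528 and keeps 60 − 12.150528 = 47.849472.

12.15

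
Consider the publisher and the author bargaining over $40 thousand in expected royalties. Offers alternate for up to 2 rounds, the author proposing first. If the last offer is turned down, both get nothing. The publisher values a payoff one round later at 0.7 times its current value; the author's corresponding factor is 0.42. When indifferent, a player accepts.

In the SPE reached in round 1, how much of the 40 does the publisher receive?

Work backward from the last round.
Round 2 (the publisher proposes): the author will accept anything ≥ 0, so the publisher offers 0 and keeps 40.
Round 1 (the author proposes): the publisher can get 40 next round, worth 0.7 × 40 = 28 now; the author offers that and keeps 12.

28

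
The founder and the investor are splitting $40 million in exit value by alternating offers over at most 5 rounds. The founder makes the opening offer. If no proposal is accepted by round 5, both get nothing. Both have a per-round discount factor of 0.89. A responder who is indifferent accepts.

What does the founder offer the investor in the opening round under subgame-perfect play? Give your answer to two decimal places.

7.02

Round 5 (the founder proposes): rejection yields 0 for the investor; the founder offers 0 and keeps 40.
Round 4 (the investor proposes): the founder can get 40 next round, worth 0.89 × 40 = 35.6 now. The investor offers 35.6 and keeps 40 − 35.6 = 4.4.
Round 3 (the founder proposes): the investor can get 4.4 next round, worth 0.89 × 4.4 = 3.916 now. The founder offers 3.916 and keeps 40 − 3.916 = 36.084.
Round 2 (the investor proposes): the founder can get 36.084 next round, worth 0.89 × 36.084 = 32.11476 now, so the investor offers 32.11476, keeping 7.88524.
Round 1 (the founder proposes): the investor can get 7.88524 next round, worth 0.89 × 7.88524 = 7.0178636 now, so the founder offers 7.0178636, keeping 32.9821364.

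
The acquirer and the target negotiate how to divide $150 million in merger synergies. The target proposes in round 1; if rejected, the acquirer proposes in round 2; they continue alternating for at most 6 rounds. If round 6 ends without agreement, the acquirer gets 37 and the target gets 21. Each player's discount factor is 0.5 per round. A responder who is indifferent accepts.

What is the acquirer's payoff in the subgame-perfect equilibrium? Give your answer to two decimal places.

50.91

Round 6 (the acquirer proposes): the target gets 21 if talks fail, so the acquirer offers 21 and keeps 129.
Round 5 (the target proposes): the acquirer can get 129 next round, worth 0.5 × 129 = 64.5 now. The target offers 64.5 and keeps 150 − 64.5 = 85.5.
Round 4 (the acquirer proposes): the target can get 85.5 next round, worth 0.5 × 85.5 = 42.75 now; the acquirer offers that and keeps 107.25.
Round 3 (the target proposes): the acquirer can get 107.25 next round, worth 0.5 × 107.25 = 53.625 now, so the target offers 53.625, keeping 96.375.
Round 2 (the acquirer proposes): the target can get 96.375 next round, worth 0.5 × 96.375 = 48.1875 now. The acquirer offers 48.1875 and keeps 150 − 48.1875 = 101.8125.
Round 1 (the target proposes): the acquirer can get 101.8125 next round, worth 0.5 × 101.8125 = 50.90625 now; the target offers that and keeps 99.09375.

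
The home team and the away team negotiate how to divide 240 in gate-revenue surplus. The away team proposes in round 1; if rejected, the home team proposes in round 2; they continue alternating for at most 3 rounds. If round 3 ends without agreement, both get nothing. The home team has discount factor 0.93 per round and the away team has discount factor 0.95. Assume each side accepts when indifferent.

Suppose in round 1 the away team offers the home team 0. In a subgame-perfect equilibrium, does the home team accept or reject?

Reject

Round 3 (the away team proposes): rejection yields 0 for the home team; the away team offers 0 and keeps 240.
Round 2 (the home team proposes): the away team can get 240 next round, worth 0.95 × 240 = 228 now, so the home team offers 228, keeping 12.
So by rejecting in round 1, the home team gets 12 next round, worth 0.93 × 12 = 11.16 now.
Offer 0 < 11.16, so the home team rejects.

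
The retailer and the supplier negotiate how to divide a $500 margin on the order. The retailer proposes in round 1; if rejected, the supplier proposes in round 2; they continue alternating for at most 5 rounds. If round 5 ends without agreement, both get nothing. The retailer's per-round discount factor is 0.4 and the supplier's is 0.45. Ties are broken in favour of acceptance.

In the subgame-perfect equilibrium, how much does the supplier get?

159.3

Round 5 (the retailer proposes): rejection yields 0 for the supplier; the retailer offers 0 and keeps 500.
Round 4 (the supplier proposes): the retailer can get 500 next round, worth 0.4 × 500 = 200 now, so the supplier offers 200, keeping 300.
Round 3 (the retailer proposes): the supplier can get 300 next round, worth 0.45 × 300 = 135 now. The retailer offers 135 and keeps 500 − 135 = 365.
Round 2 (the supplier proposes): the retailer can get 365 next round, worth 0.4 × 365 = 146 now; the supplier offers that and keeps 354.
Round 1 (the retailer proposes): the supplier can get 354 next round, worth 0.45 × 354 = 159.3 now; the retailer offers that and keeps 340.7.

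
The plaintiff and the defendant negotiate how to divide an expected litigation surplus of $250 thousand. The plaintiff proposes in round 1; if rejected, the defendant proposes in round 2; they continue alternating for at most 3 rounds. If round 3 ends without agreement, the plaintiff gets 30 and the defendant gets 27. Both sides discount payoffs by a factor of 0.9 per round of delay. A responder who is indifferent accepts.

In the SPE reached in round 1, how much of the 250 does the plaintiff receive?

Round 3 (the plaintiff proposes): the defendant gets 27 if talks fail, so the plaintiff offers 27 and keeps 223.
Round 2 (the defendant proposes): the plaintiff can get 223 next round, worth 0.9 × 223 = 200.7 now. The defendant offers 200.7 and keeps 250 − 200.7 = 49.3.
Round 1 (the plaintiff proposes): the defendant can get 49.3 next round, worth 0.9 × 49.3 = 44.37 now. The plaintiff offers 44.37 and keeps 250 − 44.37 = 205.63.

205.63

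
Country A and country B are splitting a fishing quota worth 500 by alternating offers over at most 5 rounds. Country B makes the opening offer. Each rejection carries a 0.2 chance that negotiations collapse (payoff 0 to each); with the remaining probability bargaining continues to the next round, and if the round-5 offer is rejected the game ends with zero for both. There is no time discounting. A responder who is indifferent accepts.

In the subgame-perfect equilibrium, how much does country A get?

131.2

Round 5 (country B proposes): rejection yields 0 for country A; country B offers 0 and keeps 500.
Round 4 (country A proposes): rejecting gives country B an expected 0.8 × 500 = 400; country A offers that and keeps 100.
Round 3 (country B proposes): rejecting gives country A an expected 0.8 × 100 = 80; country B offers that and keeps 420.
Round 2 (country A proposes): rejecting gives country B an expected 0.8 × 420 = 336; country A offers that and keeps 164.
Round 1 (country B proposes): rejecting gives country A an expected 0.8 × 164 = 131.2. Country B offers 131.2 and keeps 500 − 131.2 = 368.8.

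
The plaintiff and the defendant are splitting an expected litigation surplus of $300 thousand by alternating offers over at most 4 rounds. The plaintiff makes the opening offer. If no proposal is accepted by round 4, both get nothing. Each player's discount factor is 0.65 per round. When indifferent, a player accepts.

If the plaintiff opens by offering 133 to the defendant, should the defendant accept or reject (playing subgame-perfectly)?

Reject

Round 4 (the defendant proposes): the plaintiff will accept anything ≥ 0, so the defendant offers 0 and keeps 300.
Round 3 (the plaintiff proposes): the defendant can get 300 next round, worth 0.65 × 300 = 195 now; the plaintiff offers that and keeps 105.
Round 2 (the defendant proposes): the plaintiff can get 105 next round, worth 0.65 × 105 = 68.25 now; the defendant offers that and keeps 231.75.
So by rejecting in round 1, the defendant gets 231.75 next round, worth 0.65 × 231.75 = 150.6375 now.
Offer 133 < 150.6375, so the defendant rejects.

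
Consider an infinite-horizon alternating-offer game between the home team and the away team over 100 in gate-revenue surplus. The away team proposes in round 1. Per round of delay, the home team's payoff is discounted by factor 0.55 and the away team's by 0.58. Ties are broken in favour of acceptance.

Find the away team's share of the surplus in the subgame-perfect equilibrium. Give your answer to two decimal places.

In a stationary SPE each proposer offers the other exactly their discounted continuation value.
If the away team keeps x when proposing and the home team keeps y when proposing, then x = 100 − 0.55y and y = 100 − 0.58x.
Solving: x = 100(1 − 0.55) / (1 − 0.58·0.55) = 45 / 0.681 ≈ 66.0793.
The home team gets 100 − 66.0793 ≈ 33.9207.

66.08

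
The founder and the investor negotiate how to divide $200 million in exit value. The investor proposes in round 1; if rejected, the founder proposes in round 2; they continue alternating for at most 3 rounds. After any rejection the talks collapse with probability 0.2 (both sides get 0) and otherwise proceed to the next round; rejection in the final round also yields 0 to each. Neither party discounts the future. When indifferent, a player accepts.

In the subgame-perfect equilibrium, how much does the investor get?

168

Round 3 (the investor proposes): the founder will accept anything ≥ 0, so the investor offers 0 and keeps 200.
Round 2 (the founder proposes): rejecting gives the investor an expected 0.8 × 200 = 160. The founder offers 160 and keeps 200 − 160 = 40.
Round 1 (the investor proposes): rejecting gives the founder an expected 0.8 × 40 = 32. The investor offers 32 and keeps 200 − 32 = 168.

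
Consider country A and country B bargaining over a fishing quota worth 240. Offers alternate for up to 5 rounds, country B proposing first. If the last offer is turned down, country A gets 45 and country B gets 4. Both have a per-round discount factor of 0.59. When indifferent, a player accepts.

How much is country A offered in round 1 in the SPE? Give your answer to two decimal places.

Solve by backward induction from round 5.
Round 5 (country B proposes): country A gets 45 if talks fail, so country B offers 45 and keeps 195.
Round 4 (country A proposes): country B can get 195 next round, worth 0.59 × 195 = 115.05 now. Country A offers 115.05 and keeps 240 − 115.05 = 124.95.
Round 3 (country B proposes): country A can get 124.95 next round, worth 0.59 × 124.95 = 73.7205 now; country B offers that and keeps 166.2795.
Round 2 (country A proposes): country B can get 166.2795 next round, worth 0.59 × 166.2795 = 98.104905 now, so country A offers 98.104905, keeping 141.895095.
Round 1 (country B proposes): country A can get 141.895095 next round, worth 0.59 × 141.895095 = 83.71810605 now, so country B offers 83.71810605, keeping 156.28189395.

83.72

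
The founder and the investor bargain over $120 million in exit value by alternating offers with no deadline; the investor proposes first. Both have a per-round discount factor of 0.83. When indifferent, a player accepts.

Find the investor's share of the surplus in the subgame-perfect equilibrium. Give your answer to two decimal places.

Let x be the investor's share when the investor proposes and y be the founder's share when the founder proposes.
The founder accepts iff offered ≥ 0.83·y, so x = 120 − 0.83y. Symmetrically y = 120 − 0.83x.
Substituting: x = 120 − 0.83(120 − 0.83x), giving x(1 − 0.83·0.83) = 120(1 − 0.83).
So x = 120 × 0.17 / 0.3111 ≈ 65.5738, and the founder receives 120 − x ≈ 54.4262.

65.57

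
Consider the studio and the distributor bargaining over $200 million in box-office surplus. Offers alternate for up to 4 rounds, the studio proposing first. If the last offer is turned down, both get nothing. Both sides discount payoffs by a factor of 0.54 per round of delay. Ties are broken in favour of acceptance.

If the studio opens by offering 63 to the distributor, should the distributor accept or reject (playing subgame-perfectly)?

Work out the distributor's continuation value if the offer is rejected.
Round 4 (the distributor proposes): the studio will accept anything ≥ 0, so the distributor offers 0 and keeps 200.
Round 3 (the studio proposes): the distributor can get 200 next round, worth 0.54 × 200 = 108 now; the studio offers that and keeps 92.
Round 2 (the distributor proposes): the studio can get 92 next round, worth 0.54 × 92 = 49.68 now. The distributor offers 49.68 and keeps 200 − 49.68 = 150.32.
So by rejecting in round 1, the distributor gets 150.32 next round, worth 0.54 × 150.32 = 81.1728 now.
Offer 63 < 81.1728, so the distributor rejects.

Reject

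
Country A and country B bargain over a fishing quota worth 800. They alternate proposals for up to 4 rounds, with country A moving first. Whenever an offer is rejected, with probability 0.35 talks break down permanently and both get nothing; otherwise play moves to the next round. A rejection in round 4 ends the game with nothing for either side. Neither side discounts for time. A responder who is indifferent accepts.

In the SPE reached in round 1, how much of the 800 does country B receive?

By backward induction:
Round 4 (country B proposes): country A will accept anything ≥ 0, so country B offers 0 and keeps 800.
Round 3 (country A proposes): rejecting gives country B an expected 0.65 × 800 = 520, so country A offers 520, keeping 280.
Round 2 (country B proposes): rejecting gives country A an expected 0.65 × 280 = 182; country B offers that and keeps 618.
Round 1 (country A proposes): rejecting gives country B an expected 0.65 × 618 = 401.7, so country A offers 401.7, keeping 398.3.

401.7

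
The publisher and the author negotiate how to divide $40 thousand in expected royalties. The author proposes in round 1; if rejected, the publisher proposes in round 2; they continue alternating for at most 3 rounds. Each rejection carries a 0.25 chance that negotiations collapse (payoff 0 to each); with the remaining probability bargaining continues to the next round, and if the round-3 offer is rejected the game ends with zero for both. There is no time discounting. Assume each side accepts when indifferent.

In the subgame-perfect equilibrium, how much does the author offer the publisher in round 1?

7.5

Round 3 (the author proposes): the publisher will accept anything ≥ 0, so the author offers 0 and keeps 40.
Round 2 (the publisher proposes): rejecting gives the author an expected 0.75 × 40 = 30; the publisher offers that and keeps 10.
Round 1 (the author proposes): rejecting gives the publisher an expected 0.75 × 10 = 7.5, so the author offers 7.5, keeping 32.5.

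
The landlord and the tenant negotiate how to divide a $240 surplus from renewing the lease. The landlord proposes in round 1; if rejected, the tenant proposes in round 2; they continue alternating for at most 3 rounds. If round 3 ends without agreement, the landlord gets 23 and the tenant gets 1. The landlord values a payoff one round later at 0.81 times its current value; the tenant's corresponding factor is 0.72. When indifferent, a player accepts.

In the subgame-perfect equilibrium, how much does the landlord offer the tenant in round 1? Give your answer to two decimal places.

33.42

Round 3 (the landlord proposes): the tenant gets 1 if talks fail, so the landlord offers 1 and keeps 239.
Round 2 (the tenant proposes): the landlord can get 239 next round, worth 0.81 × 239 = 193.59 now. The tenant offers 193.59 and keeps 240 − 193.59 = 46.41.
Round 1 (the landlord proposes): the tenant can get 46.41 next round, worth 0.72 × 46.41 = 33.4152 now, so the landlord offers 33.4152, keeping 206.5848.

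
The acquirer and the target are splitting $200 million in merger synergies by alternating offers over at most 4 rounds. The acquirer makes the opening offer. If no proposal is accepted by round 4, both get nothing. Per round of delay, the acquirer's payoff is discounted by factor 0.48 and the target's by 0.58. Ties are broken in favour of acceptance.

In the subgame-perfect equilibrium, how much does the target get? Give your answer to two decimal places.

92.61

Round 4 (the target proposes): rejection yields 0 for the acquirer; the target offers 0 and keeps 200.
Round 3 (the acquirer proposes): the target can get 200 next round, worth 0.58 × 200 = 116 now; the acquirer offers that and keeps 84.
Round 2 (the target proposes): the acquirer can get 84 next round, worth 0.48 × 84 = 40.32 now, so the target offers 40.32, keeping 159.68.
Round 1 (the acquirer proposes): the target can get 159.68 next round, worth 0.58 × 159.68 = 92.6144 now. The acquirer offers 92.6144 and keeps 200 − 92.6144 = 107.3856.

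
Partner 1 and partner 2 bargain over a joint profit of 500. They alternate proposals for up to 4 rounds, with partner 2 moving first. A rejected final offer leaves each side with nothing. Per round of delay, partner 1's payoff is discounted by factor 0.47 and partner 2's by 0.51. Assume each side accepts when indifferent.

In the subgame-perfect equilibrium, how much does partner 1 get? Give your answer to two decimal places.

171.48

By backward induction:
Round 4 (partner 1 proposes): rejection yields 0 for partner 2; partner 1 offers 0 and keeps 500.
Round 3 (partner 2 proposes): partner 1 can get 500 next round, worth 0.47 × 500 = 235 now, so partner 2 offers 235, keeping 265.
Round 2 (partner 1 proposes): partner 2 can get 265 next round, worth 0.51 × 265 = 135.15 now; partner 1 offers that and keeps 364.85.
Round 1 (partner 2 proposes): partner 1 can get 364.85 next round, worth 0.47 × 364.85 = 171.4795 now. Partner 2 offers 171.4795 and keeps 500 − 171.4795 = 328.5205.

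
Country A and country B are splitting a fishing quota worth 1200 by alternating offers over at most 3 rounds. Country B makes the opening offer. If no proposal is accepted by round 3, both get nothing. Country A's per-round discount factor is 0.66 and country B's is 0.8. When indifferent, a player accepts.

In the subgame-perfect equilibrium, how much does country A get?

Round 3 (country B proposes): rejection yields 0 for country A; country B offers 0 and keeps 1200.
Round 2 (country A proposes): country B can get 1200 next round, worth 0.8 × 1200 = 960 now; country A offers that and keeps 240.
Round 1 (country B proposes): country A can get 240 next round, worth 0.66 × 240 = 158.4 now, so country B offers 158.4, keeping 1041.6.

158.4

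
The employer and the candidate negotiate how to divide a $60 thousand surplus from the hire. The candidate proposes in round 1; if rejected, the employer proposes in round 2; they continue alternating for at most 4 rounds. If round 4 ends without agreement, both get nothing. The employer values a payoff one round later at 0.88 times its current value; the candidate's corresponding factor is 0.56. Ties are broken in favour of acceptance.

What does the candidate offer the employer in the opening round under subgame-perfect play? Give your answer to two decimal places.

Round 4 (the employer proposes): the candidate will accept anything ≥ 0, so the employer offers 0 and keeps 60.
Round 3 (the candidate proposes): the employer can get 60 next round, worth 0.88 × 60 = 52.8 now. The candidate offers 52.8 and keeps 60 − 52.8 = 7.2.
Round 2 (the employer proposes): the candidate can get 7.2 next round, worth 0.56 × 7.2 = 4.032 now; the employer offers that and keeps 55.968.
Round 1 (the candidate proposes): the employer can get 55.968 next round, worth 0.88 × 55.968 = 49.25184 now. The candidate offers 49.25184 and keeps 60 − 49.25184 = 10.74816.

49.25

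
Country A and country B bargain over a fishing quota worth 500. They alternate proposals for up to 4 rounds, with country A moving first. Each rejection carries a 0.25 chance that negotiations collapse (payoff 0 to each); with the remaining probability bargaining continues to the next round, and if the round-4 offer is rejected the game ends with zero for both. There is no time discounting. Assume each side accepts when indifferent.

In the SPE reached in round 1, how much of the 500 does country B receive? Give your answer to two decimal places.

304.69

By backward induction:
Round 4 (country B proposes): country A will accept anything ≥ 0, so country B offers 0 and keeps 500.
Round 3 (country A proposes): rejecting gives country B an expected 0.75 × 500 = 375. Country A offers 375 and keeps 500 − 375 = 125.
Round 2 (country B proposes): rejecting gives country A an expected 0.75 × 125 = 93.75; country B offers that and keeps 406.25.
Round 1 (country A proposes): rejecting gives country B an expected 0.75 × 406.25 = 304.6875. Country A offers 304.6875 and keeps 500 − 304.6875 = 195.3125.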